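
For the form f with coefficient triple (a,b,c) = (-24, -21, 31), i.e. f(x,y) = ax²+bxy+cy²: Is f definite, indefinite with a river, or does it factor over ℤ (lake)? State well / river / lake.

D = b²−4ac = (-21)² − 4·(-24)·31 = 3417
D > 0 non-square ⇒ indefinite ⇒ periodic river

river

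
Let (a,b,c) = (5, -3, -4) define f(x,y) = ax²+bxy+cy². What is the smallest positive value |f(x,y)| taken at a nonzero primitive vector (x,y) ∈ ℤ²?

descent: ρ → (-4,3,5)  [lands on river]
river: ρ → (5,7,-2)
river: ρ → (-2,9,1)
river: ρ → (1,9,-2)
river: ρ → (-2,7,5)
river: ρ → (5,3,-4)
river: ρ → (-4,5,4)
river: ρ → (4,3,-5)
river: ρ → (-5,7,2)
river: ρ → (2,9,-1)
river: ρ → (-1,9,2)
river: ρ → (2,7,-5)
river: ρ → (-5,3,4)
river: ρ → (4,5,-4)
closes: descent 1, river 14
min |a| on river = 1

1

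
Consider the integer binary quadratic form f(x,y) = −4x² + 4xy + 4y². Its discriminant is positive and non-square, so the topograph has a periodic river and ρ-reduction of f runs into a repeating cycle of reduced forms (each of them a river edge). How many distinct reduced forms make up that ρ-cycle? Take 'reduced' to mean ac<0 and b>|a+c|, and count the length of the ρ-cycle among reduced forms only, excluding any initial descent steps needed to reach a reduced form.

D = 80, ⌊√D⌋ = 8
river: ρ → (4,4,-4)
river: ρ → (-4,4,4)
ρ-cycle length = 2 (tail of 0 descent steps not counted)

2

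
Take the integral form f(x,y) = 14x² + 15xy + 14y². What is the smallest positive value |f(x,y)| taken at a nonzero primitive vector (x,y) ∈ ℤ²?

translate: b→-13 (≡15 mod 28), so (14,15,14)→(14,-13,13)
flip: (14,-13,13)→(13,13,14)
reduced (well bottom): (13,13,14) with a≤c, −a<b≤a
well minimum = a = 13

13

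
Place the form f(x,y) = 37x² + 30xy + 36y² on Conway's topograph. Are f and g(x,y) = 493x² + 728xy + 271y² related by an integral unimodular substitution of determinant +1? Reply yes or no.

D₁ = -4428, D₂ = -4428
f: flip: (37,30,36)→(36,-30,37)
f: reduced (well bottom): (36,-30,37) with a≤c, −a<b≤a
g: translate: b→-258 (≡728 mod 986), so (493,728,271)→(493,-258,36)
g: flip: (493,-258,36)→(36,258,493)
g: translate: b→-30 (≡258 mod 72), so (36,258,493)→(36,-30,37)
g: reduced (well bottom): (36,-30,37) with a≤c, −a<b≤a
reduced forms (36, -30, 37) vs (36, -30, 37) ⇒ equivalent

yes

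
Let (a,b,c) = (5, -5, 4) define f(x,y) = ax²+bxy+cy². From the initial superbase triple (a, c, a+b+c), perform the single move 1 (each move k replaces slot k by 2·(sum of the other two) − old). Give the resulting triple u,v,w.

start (5,4,4) = (f(1,0),f(0,1),f(1,1))
replace slot 1: 2·(4+4) − 5 = 11 → (11,4,4)

11,4,4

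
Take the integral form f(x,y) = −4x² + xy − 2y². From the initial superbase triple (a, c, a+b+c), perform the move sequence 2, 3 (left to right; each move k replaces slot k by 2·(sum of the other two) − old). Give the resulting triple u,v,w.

start (-4,-2,-5) = (f(1,0),f(0,1),f(1,1))
replace slot 2: 2·((-4)+(-5)) − (-2) = -16 → (-4,-16,-5)
replace slot 3: 2·((-4)+(-16)) − (-5) = -35 → (-4,-16,-35)

-4,-16,-35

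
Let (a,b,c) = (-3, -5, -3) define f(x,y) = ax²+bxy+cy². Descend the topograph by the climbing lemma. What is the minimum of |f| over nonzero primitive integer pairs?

translate: b→-1 (≡5 mod 6), so (3,5,3)→(3,-1,1)
flip: (3,-1,1)→(1,1,3)
reduced (well bottom): (1,1,3) with a≤c, −a<b≤a
well minimum |f| = |-1| = 1 (negative-definite)

1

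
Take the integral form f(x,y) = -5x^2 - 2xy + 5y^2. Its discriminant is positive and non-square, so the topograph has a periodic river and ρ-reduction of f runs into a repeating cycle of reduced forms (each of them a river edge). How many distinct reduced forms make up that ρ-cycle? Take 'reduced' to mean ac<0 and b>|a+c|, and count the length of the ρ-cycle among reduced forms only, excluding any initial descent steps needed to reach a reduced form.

D = 104, ⌊√D⌋ = 10
descent: ρ → (5,2,-5)  [lands on river]
river: ρ → (-5,8,2)
river: ρ → (2,8,-5)
river: ρ → (-5,2,5)
river: ρ → (5,8,-2)
river: ρ → (-2,8,5)
ρ-cycle length = 6 (tail of 1 descent step not counted)

6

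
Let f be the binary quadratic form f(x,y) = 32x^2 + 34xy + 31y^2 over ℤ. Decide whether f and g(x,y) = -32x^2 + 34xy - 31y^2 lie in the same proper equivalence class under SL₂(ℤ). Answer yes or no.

D₁ = -2812, D₂ = -2812
f: translate: b→-30 (≡34 mod 64), so (32,34,31)→(32,-30,29)
f: flip: (32,-30,29)→(29,30,32)
f: translate: b→-28 (≡30 mod 58), so (29,30,32)→(29,-28,31)
f: reduced (well bottom): (29,-28,31) with a≤c, −a<b≤a
g is negative-definite; reduce −g:
−g: translate: b→30 (≡-34 mod 64), so (32,-34,31)→(32,30,29)
−g: flip: (32,30,29)→(29,-30,32)
−g: translate: b→28 (≡-30 mod 58), so (29,-30,32)→(29,28,31)
−g: reduced (well bottom): (29,28,31) with a≤c, −a<b≤a
flip sign back: reduced form of g is (-29,-28,-31)
reduced forms (29, -28, 31) vs (-29, -28, -31) ⇒ inequivalent

no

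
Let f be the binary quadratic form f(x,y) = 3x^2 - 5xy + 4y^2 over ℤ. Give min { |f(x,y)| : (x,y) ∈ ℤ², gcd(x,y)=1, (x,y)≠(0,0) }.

translate: b→1 (≡-5 mod 6), so (3,-5,4)→(3,1,2)
flip: (3,1,2)→(2,-1,3)
reduced (well bottom): (2,-1,3) with a≤c, −a<b≤a
well minimum = a = 2

2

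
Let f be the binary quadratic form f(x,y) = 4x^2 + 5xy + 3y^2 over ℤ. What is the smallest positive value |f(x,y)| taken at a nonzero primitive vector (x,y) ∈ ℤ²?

translate: b→-3 (≡5 mod 8), so (4,5,3)→(4,-3,2)
flip: (4,-3,2)→(2,3,4)
translate: b→-1 (≡3 mod 4), so (2,3,4)→(2,-1,3)
reduced (well bottom): (2,-1,3) with a≤c, −a<b≤a
well minimum = a = 2

2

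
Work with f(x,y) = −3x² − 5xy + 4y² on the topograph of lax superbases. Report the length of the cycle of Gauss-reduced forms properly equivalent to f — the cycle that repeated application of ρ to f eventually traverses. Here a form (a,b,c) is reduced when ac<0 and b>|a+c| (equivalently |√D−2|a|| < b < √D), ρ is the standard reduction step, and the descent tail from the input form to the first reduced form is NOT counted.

D = 73, ⌊√D⌋ = 8
descent: ρ → (4,5,-3)  [lands on river]
river: ρ → (-3,7,2)
river: ρ → (2,5,-6)
river: ρ → (-6,7,1)
river: ρ → (1,7,-6)
river: ρ → (-6,5,2)
river: ρ → (2,7,-3)
river: ρ → (-3,5,4)
river: ρ → (4,3,-4)
river: ρ → (-4,5,3)
river: ρ → (3,7,-2)
river: ρ → (-2,5,6)
river: ρ → (6,7,-1)
river: ρ → (-1,7,6)
river: ρ → (6,5,-2)
river: ρ → (-2,7,3)
river: ρ → (3,5,-4)
river: ρ → (-4,3,4)
ρ-cycle length = 18 (tail of 1 descent step not counted)

18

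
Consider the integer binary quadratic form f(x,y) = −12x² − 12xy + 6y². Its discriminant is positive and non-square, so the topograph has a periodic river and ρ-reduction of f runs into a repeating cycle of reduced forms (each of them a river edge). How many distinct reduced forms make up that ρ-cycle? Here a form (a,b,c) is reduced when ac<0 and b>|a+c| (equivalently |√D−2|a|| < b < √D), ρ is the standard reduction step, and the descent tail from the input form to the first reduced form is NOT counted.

D = 432, ⌊√D⌋ = 20
descent: ρ → (6,12,-12)  [lands on river]
river: ρ → (-12,12,6)
ρ-cycle length = 2 (tail of 1 descent step not counted)

2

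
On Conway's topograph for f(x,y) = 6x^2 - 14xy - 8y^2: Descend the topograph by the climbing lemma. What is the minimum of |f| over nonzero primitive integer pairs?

descent: ρ → (-8,14,6)  [lands on river]
river: ρ → (6,10,-12)
river: ρ → (-12,14,4)
river: ρ → (4,18,-4)
river: ρ → (-4,14,12)
river: ρ → (12,10,-6)
river: ρ → (-6,14,8)
river: ρ → (8,18,-2)
river: ρ → (-2,18,8)
river: ρ → (8,14,-6)
river: ρ → (-6,10,12)
river: ρ → (12,14,-4)
river: ρ → (-4,18,4)
river: ρ → (4,14,-12)
river: ρ → (-12,10,6)
river: ρ → (6,14,-8)
river: ρ → (-8,18,2)
river: ρ → (2,18,-8)
closes: descent 1, river 18
min |a| on river = 2

2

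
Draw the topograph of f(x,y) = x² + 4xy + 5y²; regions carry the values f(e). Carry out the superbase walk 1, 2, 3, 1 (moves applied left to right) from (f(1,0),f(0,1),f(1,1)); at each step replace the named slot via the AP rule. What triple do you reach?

start (1,5,10) = (f(1,0),f(0,1),f(1,1))
replace slot 1: 2·(5+10) − 1 = 29 → (29,5,10)
replace slot 2: 2·(29+10) − 5 = 73 → (29,73,10)
replace slot 3: 2·(29+73) − 10 = 194 → (29,73,194)
replace slot 1: 2·(73+194) − 29 = 505 → (505,73,194)

505,73,194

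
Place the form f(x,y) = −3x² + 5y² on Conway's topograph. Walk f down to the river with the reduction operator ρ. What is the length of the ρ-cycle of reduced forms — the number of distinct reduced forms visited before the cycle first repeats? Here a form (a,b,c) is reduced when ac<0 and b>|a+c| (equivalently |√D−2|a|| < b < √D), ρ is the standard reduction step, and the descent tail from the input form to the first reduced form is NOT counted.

D = 60, ⌊√D⌋ = 7
descent: ρ → (5,0,-3)
descent: ρ → (-3,6,2)  [lands on river]
river: ρ → (2,6,-3)
ρ-cycle length = 2 (tail of 2 descent steps not counted)

2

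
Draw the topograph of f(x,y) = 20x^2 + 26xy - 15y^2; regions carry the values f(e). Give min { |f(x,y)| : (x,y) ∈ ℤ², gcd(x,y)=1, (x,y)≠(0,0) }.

river: ρ → (-15,34,12)
river: ρ → (12,38,-9)
river: ρ → (-9,34,20)
river: ρ → (20,6,-23)
river: ρ → (-23,40,3)
river: ρ → (3,38,-36)
river: ρ → (-36,34,5)
river: ρ → (5,36,-29)
river: ρ → (-29,22,12)
river: ρ → (12,26,-25)
river: ρ → (-25,24,13)
river: ρ → (13,28,-21)
river: ρ → (-21,14,20)
river: ρ → (20,26,-15)
closes: descent 0, river 14
min |a| on river = 3

3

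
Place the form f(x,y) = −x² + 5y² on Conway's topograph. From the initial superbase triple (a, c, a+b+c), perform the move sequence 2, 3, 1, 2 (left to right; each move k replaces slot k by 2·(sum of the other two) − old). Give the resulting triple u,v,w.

start (-1,5,4) = (f(1,0),f(0,1),f(1,1))
replace slot 2: 2·((-1)+4) − 5 = 1 → (-1,1,4)
replace slot 3: 2·((-1)+1) − 4 = -4 → (-1,1,-4)
replace slot 1: 2·(1+(-4)) − (-1) = -5 → (-5,1,-4)
replace slot 2: 2·((-5)+(-4)) − 1 = -19 → (-5,-19,-4)

-5,-19,-4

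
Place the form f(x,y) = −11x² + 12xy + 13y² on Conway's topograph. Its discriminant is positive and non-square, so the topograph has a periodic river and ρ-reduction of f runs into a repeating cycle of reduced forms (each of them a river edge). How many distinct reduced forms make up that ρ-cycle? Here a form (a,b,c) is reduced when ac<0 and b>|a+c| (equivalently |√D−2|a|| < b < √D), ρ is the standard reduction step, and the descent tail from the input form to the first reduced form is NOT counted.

D = 716, ⌊√D⌋ = 26
river: ρ → (13,14,-10)
river: ρ → (-10,26,1)
river: ρ → (1,26,-10)
river: ρ → (-10,14,13)
river: ρ → (13,12,-11)
river: ρ → (-11,10,14)
river: ρ → (14,18,-7)
river: ρ → (-7,24,5)
river: ρ → (5,26,-2)
river: ρ → (-2,26,5)
river: ρ → (5,24,-7)
river: ρ → (-7,18,14)
river: ρ → (14,10,-11)
river: ρ → (-11,12,13)
ρ-cycle length = 14 (tail of 0 descent steps not counted)

14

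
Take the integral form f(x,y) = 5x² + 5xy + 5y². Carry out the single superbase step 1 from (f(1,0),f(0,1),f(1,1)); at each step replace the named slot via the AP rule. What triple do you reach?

start (5,5,15) = (f(1,0),f(0,1),f(1,1))
replace slot 1: 2·(5+15) − 5 = 35 → (35,5,15)

35,5,15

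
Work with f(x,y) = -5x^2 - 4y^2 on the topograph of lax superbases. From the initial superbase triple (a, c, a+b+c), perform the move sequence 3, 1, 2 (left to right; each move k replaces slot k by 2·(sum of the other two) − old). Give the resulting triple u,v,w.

start (-5,-4,-9) = (f(1,0),f(0,1),f(1,1))
replace slot 3: 2·((-5)+(-4)) − (-9) = -9 → (-5,-4,-9)
replace slot 1: 2·((-4)+(-9)) − (-5) = -21 → (-21,-4,-9)
replace slot 2: 2·((-21)+(-9)) − (-4) = -56 → (-21,-56,-9)

-21,-56,-9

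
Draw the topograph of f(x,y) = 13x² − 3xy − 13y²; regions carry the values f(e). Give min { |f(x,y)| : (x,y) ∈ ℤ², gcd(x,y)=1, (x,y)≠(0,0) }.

descent: ρ → (-13,3,13)  [lands on river]
river: ρ → (13,23,-3)
river: ρ → (-3,25,5)
river: ρ → (5,25,-3)
river: ρ → (-3,23,13)
river: ρ → (13,3,-13)
river: ρ → (-13,23,3)
river: ρ → (3,25,-5)
river: ρ → (-5,25,3)
river: ρ → (3,23,-13)
closes: descent 1, river 10
min |a| on river = 3

3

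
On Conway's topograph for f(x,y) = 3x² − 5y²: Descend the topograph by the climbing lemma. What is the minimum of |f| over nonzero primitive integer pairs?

descent: ρ → (-5,0,3)
descent: ρ → (3,6,-2)  [lands on river]
river: ρ → (-2,6,3)
closes: descent 2, river 2
min |a| on river = 2

2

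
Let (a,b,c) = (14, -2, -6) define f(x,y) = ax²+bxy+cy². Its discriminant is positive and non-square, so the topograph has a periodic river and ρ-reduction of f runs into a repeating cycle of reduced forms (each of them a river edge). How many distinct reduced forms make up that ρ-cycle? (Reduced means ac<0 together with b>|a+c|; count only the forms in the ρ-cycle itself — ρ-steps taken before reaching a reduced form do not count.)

D = 340, ⌊√D⌋ = 18
descent: ρ → (-6,14,6)  [lands on river]
river: ρ → (6,10,-10)
river: ρ → (-10,10,6)
river: ρ → (6,14,-6)
river: ρ → (-6,10,10)
river: ρ → (10,10,-6)
ρ-cycle length = 6 (tail of 1 descent step not counted)

6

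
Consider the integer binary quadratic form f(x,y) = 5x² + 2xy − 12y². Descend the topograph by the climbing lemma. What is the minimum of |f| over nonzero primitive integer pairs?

descent: ρ → (-12,-2,5)
descent: ρ → (5,12,-5)  [lands on river]
river: ρ → (-5,8,9)
river: ρ → (9,10,-4)
river: ρ → (-4,14,3)
river: ρ → (3,10,-12)
river: ρ → (-12,14,1)
river: ρ → (1,14,-12)
river: ρ → (-12,10,3)
river: ρ → (3,14,-4)
river: ρ → (-4,10,9)
river: ρ → (9,8,-5)
river: ρ → (-5,12,5)
river: ρ → (5,8,-9)
river: ρ → (-9,10,4)
river: ρ → (4,14,-3)
river: ρ → (-3,10,12)
river: ρ → (12,14,-1)
river: ρ → (-1,14,12)
river: ρ → (12,10,-3)
river: ρ → (-3,14,4)
river: ρ → (4,10,-9)
river: ρ → (-9,8,5)
closes: descent 2, river 22
min |a| on river = 1

1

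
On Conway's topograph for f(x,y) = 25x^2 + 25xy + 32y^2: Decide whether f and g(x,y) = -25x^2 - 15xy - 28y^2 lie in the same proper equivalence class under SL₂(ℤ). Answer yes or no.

D₁ = -2575, D₂ = -2575
f: reduced (well bottom): (25,25,32) with a≤c, −a<b≤a
g is negative-definite; reduce −g:
−g: reduced (well bottom): (25,15,28) with a≤c, −a<b≤a
flip sign back: reduced form of g is (-25,-15,-28)
reduced forms (25, 25, 32) vs (-25, -15, -28) ⇒ inequivalent

no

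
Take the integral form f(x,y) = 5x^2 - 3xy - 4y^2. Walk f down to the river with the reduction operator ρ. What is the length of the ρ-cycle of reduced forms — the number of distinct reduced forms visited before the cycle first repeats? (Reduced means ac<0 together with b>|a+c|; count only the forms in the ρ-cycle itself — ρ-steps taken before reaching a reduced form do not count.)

D = 89, ⌊√D⌋ = 9
descent: ρ → (-4,3,5)  [lands on river]
river: ρ → (5,7,-2)
river: ρ → (-2,9,1)
river: ρ → (1,9,-2)
river: ρ → (-2,7,5)
river: ρ → (5,3,-4)
river: ρ → (-4,5,4)
river: ρ → (4,3,-5)
river: ρ → (-5,7,2)
river: ρ → (2,9,-1)
river: ρ → (-1,9,2)
river: ρ → (2,7,-5)
river: ρ → (-5,3,4)
river: ρ → (4,5,-4)
ρ-cycle length = 14 (tail of 1 descent step not counted)

14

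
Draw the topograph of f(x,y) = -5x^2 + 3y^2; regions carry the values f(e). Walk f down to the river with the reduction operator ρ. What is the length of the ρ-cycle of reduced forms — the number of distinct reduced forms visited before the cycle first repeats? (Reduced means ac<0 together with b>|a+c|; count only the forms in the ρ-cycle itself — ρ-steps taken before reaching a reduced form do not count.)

D = 60, ⌊√D⌋ = 7
descent: ρ → (3,6,-2)  [lands on river]
river: ρ → (-2,6,3)
ρ-cycle length = 2 (tail of 1 descent step not counted)

2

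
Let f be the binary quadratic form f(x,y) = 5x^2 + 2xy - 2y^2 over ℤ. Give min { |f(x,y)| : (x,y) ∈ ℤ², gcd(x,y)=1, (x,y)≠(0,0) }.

descent: ρ → (-2,6,1)  [lands on river]
river: ρ → (1,6,-2)
closes: descent 1, river 2
min |a| on river = 1

1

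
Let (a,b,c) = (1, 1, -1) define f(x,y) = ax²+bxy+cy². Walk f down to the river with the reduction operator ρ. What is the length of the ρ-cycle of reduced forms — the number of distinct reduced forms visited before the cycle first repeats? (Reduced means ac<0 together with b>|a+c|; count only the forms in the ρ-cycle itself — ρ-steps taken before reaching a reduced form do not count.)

D = 5, ⌊√D⌋ = 2
river: ρ → (-1,1,1)
river: ρ → (1,1,-1)
ρ-cycle length = 2 (tail of 0 descent steps not counted)

2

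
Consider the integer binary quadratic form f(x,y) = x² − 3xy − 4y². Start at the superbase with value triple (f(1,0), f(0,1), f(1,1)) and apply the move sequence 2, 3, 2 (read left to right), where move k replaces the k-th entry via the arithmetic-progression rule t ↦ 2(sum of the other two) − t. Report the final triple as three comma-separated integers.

start (1,-4,-6) = (f(1,0),f(0,1),f(1,1))
replace slot 2: 2·(1+(-6)) − (-4) = -6 → (1,-6,-6)
replace slot 3: 2·(1+(-6)) − (-6) = -4 → (1,-6,-4)
replace slot 2: 2·(1+(-4)) − (-6) = 0 → (1,0,-4)

1,0,-4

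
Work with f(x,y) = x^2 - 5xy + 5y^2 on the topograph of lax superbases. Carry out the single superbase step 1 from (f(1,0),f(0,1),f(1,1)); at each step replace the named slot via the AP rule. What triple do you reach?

start (1,5,1) = (f(1,0),f(0,1),f(1,1))
replace slot 1: 2·(5+1) − 1 = 11 → (11,5,1)

11,5,1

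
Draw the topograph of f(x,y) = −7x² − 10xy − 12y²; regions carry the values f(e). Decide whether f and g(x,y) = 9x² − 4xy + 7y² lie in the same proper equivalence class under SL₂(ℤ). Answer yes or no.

D₁ = -236, D₂ = -236
f is negative-definite; reduce −f:
−f: translate: b→-4 (≡10 mod 14), so (7,10,12)→(7,-4,9)
−f: reduced (well bottom): (7,-4,9) with a≤c, −a<b≤a
flip sign back: reduced form of f is (-7,4,-9)
g: flip: (9,-4,7)→(7,4,9)
g: reduced (well bottom): (7,4,9) with a≤c, −a<b≤a
reduced forms (-7, 4, -9) vs (7, 4, 9) ⇒ inequivalent

no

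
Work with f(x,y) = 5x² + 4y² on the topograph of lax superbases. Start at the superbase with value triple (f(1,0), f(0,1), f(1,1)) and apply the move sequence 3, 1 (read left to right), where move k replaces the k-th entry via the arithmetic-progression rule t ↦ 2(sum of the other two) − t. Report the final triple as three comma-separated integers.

start (5,4,9) = (f(1,0),f(0,1),f(1,1))
replace slot 3: 2·(5+4) − 9 = 9 → (5,4,9)
replace slot 1: 2·(4+9) − 5 = 21 → (21,4,9)

21,4,9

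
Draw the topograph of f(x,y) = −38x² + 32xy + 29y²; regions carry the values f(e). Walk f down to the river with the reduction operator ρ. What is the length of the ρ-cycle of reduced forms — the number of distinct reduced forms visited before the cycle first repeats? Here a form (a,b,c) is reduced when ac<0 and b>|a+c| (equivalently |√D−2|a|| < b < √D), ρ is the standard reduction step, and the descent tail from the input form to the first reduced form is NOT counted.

D = 5432, ⌊√D⌋ = 73
river: ρ → (29,26,-41)
river: ρ → (-41,56,14)
river: ρ → (14,56,-41)
river: ρ → (-41,26,29)
river: ρ → (29,32,-38)
river: ρ → (-38,44,23)
river: ρ → (23,48,-34)
river: ρ → (-34,20,37)
river: ρ → (37,54,-17)
river: ρ → (-17,48,46)
river: ρ → (46,44,-19)
river: ρ → (-19,70,7)
river: ρ → (7,70,-19)
river: ρ → (-19,44,46)
river: ρ → (46,48,-17)
river: ρ → (-17,54,37)
river: ρ → (37,20,-34)
river: ρ → (-34,48,23)
river: ρ → (23,44,-38)
river: ρ → (-38,32,29)
ρ-cycle length = 20 (tail of 0 descent steps not counted)

20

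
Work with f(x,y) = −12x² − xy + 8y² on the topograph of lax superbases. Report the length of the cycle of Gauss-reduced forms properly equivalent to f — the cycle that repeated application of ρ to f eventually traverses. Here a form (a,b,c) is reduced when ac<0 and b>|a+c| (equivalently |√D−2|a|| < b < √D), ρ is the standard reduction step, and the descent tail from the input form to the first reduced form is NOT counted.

D = 385, ⌊√D⌋ = 19
descent: ρ → (8,17,-3)  [lands on river]
river: ρ → (-3,19,2)
river: ρ → (2,17,-12)
river: ρ → (-12,7,7)
river: ρ → (7,7,-12)
river: ρ → (-12,17,2)
river: ρ → (2,19,-3)
river: ρ → (-3,17,8)
river: ρ → (8,15,-5)
river: ρ → (-5,15,8)
ρ-cycle length = 10 (tail of 1 descent step not counted)

10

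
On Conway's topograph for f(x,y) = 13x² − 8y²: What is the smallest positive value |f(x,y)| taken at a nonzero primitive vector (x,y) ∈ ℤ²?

descent: ρ → (-8,16,5)  [lands on river]
river: ρ → (5,14,-11)
river: ρ → (-11,8,8)
river: ρ → (8,8,-11)
river: ρ → (-11,14,5)
river: ρ → (5,16,-8)
closes: descent 1, river 6
min |a| on river = 5

5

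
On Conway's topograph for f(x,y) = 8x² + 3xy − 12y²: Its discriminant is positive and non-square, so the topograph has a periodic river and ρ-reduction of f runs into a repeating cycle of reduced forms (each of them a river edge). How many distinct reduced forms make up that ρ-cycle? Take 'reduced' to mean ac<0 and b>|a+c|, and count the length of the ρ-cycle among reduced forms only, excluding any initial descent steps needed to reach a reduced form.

D = 393, ⌊√D⌋ = 19
descent: ρ → (-12,-3,8)
descent: ρ → (8,19,-1)  [lands on river]
river: ρ → (-1,19,8)
river: ρ → (8,13,-7)
river: ρ → (-7,15,6)
river: ρ → (6,9,-13)
river: ρ → (-13,17,2)
river: ρ → (2,19,-4)
river: ρ → (-4,13,14)
river: ρ → (14,15,-3)
river: ρ → (-3,15,14)
river: ρ → (14,13,-4)
river: ρ → (-4,19,2)
river: ρ → (2,17,-13)
river: ρ → (-13,9,6)
river: ρ → (6,15,-7)
river: ρ → (-7,13,8)
ρ-cycle length = 16 (tail of 2 descent steps not counted)

16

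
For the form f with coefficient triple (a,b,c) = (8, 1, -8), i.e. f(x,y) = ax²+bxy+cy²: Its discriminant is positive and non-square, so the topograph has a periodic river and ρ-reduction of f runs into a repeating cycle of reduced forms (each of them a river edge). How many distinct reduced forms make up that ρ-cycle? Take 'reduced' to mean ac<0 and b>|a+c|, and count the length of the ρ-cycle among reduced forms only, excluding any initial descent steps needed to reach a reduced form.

D = 257, ⌊√D⌋ = 16
river: ρ → (-8,15,1)
river: ρ → (1,15,-8)
river: ρ → (-8,1,8)
river: ρ → (8,15,-1)
river: ρ → (-1,15,8)
river: ρ → (8,1,-8)
ρ-cycle length = 6 (tail of 0 descent steps not counted)

6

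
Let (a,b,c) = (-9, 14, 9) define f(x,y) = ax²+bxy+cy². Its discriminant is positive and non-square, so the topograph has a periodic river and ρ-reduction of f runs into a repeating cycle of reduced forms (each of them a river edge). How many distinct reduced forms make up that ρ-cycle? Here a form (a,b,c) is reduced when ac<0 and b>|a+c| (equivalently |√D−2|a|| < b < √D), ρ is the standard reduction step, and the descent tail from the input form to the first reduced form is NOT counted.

D = 520, ⌊√D⌋ = 22
river: ρ → (9,22,-1)
river: ρ → (-1,22,9)
river: ρ → (9,14,-9)
river: ρ → (-9,22,1)
river: ρ → (1,22,-9)
river: ρ → (-9,14,9)
ρ-cycle length = 6 (tail of 0 descent steps not counted)

6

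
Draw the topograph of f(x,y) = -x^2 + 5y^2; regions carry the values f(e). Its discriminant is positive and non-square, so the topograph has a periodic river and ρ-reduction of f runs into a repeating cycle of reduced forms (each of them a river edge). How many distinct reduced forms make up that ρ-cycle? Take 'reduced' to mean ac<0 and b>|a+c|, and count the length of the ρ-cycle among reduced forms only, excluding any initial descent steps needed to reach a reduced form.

D = 20, ⌊√D⌋ = 4
descent: ρ → (5,0,-1)
descent: ρ → (-1,4,1)  [lands on river]
river: ρ → (1,4,-1)
ρ-cycle length = 2 (tail of 2 descent steps not counted)

2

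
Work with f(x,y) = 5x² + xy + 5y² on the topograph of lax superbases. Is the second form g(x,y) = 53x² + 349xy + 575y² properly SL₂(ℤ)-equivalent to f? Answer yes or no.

D₁ = -99, D₂ = -99
f: reduced (well bottom): (5,1,5) with a≤c, −a<b≤a
g: translate: b→31 (≡349 mod 106), so (53,349,575)→(53,31,5)
g: flip: (53,31,5)→(5,-31,53)
g: translate: b→-1 (≡-31 mod 10), so (5,-31,53)→(5,-1,5)
g: flip: (5,-1,5)→(5,1,5)
g: reduced (well bottom): (5,1,5) with a≤c, −a<b≤a
reduced forms (5, 1, 5) vs (5, 1, 5) ⇒ equivalent

yes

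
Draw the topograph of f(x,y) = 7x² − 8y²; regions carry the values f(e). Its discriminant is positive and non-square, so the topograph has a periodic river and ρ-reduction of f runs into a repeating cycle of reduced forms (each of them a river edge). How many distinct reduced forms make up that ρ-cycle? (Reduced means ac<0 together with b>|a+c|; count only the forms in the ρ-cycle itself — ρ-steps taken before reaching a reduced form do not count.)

D = 224, ⌊√D⌋ = 14
descent: ρ → (-8,0,7)
descent: ρ → (7,14,-1)  [lands on river]
river: ρ → (-1,14,7)
ρ-cycle length = 2 (tail of 2 descent steps not counted)

2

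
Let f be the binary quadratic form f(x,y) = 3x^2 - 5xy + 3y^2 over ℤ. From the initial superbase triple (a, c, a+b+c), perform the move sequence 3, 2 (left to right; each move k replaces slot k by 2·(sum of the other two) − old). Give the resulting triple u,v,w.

start (3,3,1) = (f(1,0),f(0,1),f(1,1))
replace slot 3: 2·(3+3) − 1 = 11 → (3,3,11)
replace slot 2: 2·(3+11) − 3 = 25 → (3,25,11)

3,25,11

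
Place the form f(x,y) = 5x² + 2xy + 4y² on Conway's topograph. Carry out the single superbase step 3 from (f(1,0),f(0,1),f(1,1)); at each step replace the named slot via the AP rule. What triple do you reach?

start (5,4,11) = (f(1,0),f(0,1),f(1,1))
replace slot 3: 2·(5+4) − 11 = 7 → (5,4,7)

5,4,7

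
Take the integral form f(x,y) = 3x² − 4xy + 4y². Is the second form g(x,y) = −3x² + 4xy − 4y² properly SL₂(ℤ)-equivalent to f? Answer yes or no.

D₁ = -32, D₂ = -32
f: translate: b→2 (≡-4 mod 6), so (3,-4,4)→(3,2,3)
f: reduced (well bottom): (3,2,3) with a≤c, −a<b≤a
g is negative-definite; reduce −g:
−g: translate: b→2 (≡-4 mod 6), so (3,-4,4)→(3,2,3)
−g: reduced (well bottom): (3,2,3) with a≤c, −a<b≤a
flip sign back: reduced form of g is (-3,-2,-3)
reduced forms (3, 2, 3) vs (-3, -2, -3) ⇒ inequivalent

no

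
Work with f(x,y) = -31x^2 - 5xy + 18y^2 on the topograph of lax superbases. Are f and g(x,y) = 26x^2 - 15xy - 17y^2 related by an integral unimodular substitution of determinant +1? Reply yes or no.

D₁ = 2257, D₂ = 1993
discriminants differ ⇒ not SL₂(ℤ)-equivalent

no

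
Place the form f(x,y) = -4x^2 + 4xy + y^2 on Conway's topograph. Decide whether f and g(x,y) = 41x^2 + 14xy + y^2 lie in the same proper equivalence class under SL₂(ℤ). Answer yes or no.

D₁ = 32, D₂ = 32
river cycle of f (length 2): (1, 4, -4), (-4, 4, 1)
river cycle of g (length 2): (1, 4, -4), (-4, 4, 1)
cycles coincide ⇒ equivalent

yes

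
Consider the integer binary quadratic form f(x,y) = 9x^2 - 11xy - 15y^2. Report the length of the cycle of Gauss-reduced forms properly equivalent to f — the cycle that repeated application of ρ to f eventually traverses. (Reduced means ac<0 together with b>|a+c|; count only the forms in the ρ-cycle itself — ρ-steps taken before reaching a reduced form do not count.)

D = 661, ⌊√D⌋ = 25
descent: ρ → (-15,11,9)  [lands on river]
river: ρ → (9,25,-1)
river: ρ → (-1,25,9)
river: ρ → (9,11,-15)
river: ρ → (-15,19,5)
river: ρ → (5,21,-11)
river: ρ → (-11,23,3)
river: ρ → (3,25,-3)
river: ρ → (-3,23,11)
river: ρ → (11,21,-5)
river: ρ → (-5,19,15)
river: ρ → (15,11,-9)
river: ρ → (-9,25,1)
river: ρ → (1,25,-9)
river: ρ → (-9,11,15)
river: ρ → (15,19,-5)
river: ρ → (-5,21,11)
river: ρ → (11,23,-3)
river: ρ → (-3,25,3)
river: ρ → (3,23,-11)
river: ρ → (-11,21,5)
river: ρ → (5,19,-15)
ρ-cycle length = 22 (tail of 1 descent step not counted)

22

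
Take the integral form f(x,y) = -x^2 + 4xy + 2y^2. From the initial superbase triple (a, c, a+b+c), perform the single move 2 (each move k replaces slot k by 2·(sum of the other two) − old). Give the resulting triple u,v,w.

start (-1,2,5) = (f(1,0),f(0,1),f(1,1))
replace slot 2: 2·((-1)+5) − 2 = 6 → (-1,6,5)

-1,6,5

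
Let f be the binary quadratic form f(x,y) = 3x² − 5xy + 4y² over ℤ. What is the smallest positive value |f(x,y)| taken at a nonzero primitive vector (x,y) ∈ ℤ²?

translate: b→1 (≡-5 mod 6), so (3,-5,4)→(3,1,2)
flip: (3,1,2)→(2,-1,3)
reduced (well bottom): (2,-1,3) with a≤c, −a<b≤a
well minimum = a = 2

2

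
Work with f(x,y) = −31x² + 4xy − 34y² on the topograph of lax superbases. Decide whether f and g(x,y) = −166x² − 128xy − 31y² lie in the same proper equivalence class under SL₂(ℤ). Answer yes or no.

D₁ = -4200, D₂ = -4200
f is negative-definite; reduce −f:
−f: reduced (well bottom): (31,-4,34) with a≤c, −a<b≤a
flip sign back: reduced form of f is (-31,4,-34)
g is negative-definite; reduce −g:
−g: flip: (166,128,31)→(31,-128,166)
−g: translate: b→-4 (≡-128 mod 62), so (31,-128,166)→(31,-4,34)
−g: reduced (well bottom): (31,-4,34) with a≤c, −a<b≤a
flip sign back: reduced form of g is (-31,4,-34)
reduced forms (-31, 4, -34) vs (-31, 4, -34) ⇒ equivalent

yes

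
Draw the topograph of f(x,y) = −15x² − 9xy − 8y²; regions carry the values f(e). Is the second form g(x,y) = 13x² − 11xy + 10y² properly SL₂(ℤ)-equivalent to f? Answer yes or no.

D₁ = -399, D₂ = -399
f is negative-definite; reduce −f:
−f: flip: (15,9,8)→(8,-9,15)
−f: translate: b→7 (≡-9 mod 16), so (8,-9,15)→(8,7,14)
−f: reduced (well bottom): (8,7,14) with a≤c, −a<b≤a
flip sign back: reduced form of f is (-8,-7,-14)
g: flip: (13,-11,10)→(10,11,13)
g: translate: b→-9 (≡11 mod 20), so (10,11,13)→(10,-9,12)
g: reduced (well bottom): (10,-9,12) with a≤c, −a<b≤a
reduced forms (-8, -7, -14) vs (10, -9, 12) ⇒ inequivalent

no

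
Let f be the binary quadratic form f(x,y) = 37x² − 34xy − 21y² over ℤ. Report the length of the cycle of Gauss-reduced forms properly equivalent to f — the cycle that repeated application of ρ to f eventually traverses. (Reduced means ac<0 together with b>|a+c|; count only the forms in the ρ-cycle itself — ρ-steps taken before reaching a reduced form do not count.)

D = 4264, ⌊√D⌋ = 65
descent: ρ → (-21,34,37)  [lands on river]
river: ρ → (37,40,-18)
river: ρ → (-18,32,45)
river: ρ → (45,58,-5)
river: ρ → (-5,62,21)
river: ρ → (21,64,-2)
river: ρ → (-2,64,21)
river: ρ → (21,62,-5)
river: ρ → (-5,58,45)
river: ρ → (45,32,-18)
river: ρ → (-18,40,37)
river: ρ → (37,34,-21)
river: ρ → (-21,50,21)
river: ρ → (21,34,-37)
river: ρ → (-37,40,18)
river: ρ → (18,32,-45)
river: ρ → (-45,58,5)
river: ρ → (5,62,-21)
river: ρ → (-21,64,2)
river: ρ → (2,64,-21)
river: ρ → (-21,62,5)
river: ρ → (5,58,-45)
river: ρ → (-45,32,18)
river: ρ → (18,40,-37)
river: ρ → (-37,34,21)
river: ρ → (21,50,-21)
ρ-cycle length = 26 (tail of 1 descent step not counted)

26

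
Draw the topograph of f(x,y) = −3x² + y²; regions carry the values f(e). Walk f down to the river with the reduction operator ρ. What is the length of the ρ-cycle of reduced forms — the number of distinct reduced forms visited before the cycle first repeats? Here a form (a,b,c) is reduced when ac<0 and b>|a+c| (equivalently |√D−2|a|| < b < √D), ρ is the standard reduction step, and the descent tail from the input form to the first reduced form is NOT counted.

D = 12, ⌊√D⌋ = 3
descent: ρ → (1,2,-2)  [lands on river]
river: ρ → (-2,2,1)
ρ-cycle length = 2 (tail of 1 descent step not counted)

2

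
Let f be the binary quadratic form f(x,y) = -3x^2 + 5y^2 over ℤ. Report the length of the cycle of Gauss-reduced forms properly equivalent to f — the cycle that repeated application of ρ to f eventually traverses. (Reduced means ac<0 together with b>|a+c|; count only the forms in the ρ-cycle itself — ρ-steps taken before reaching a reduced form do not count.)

D = 60, ⌊√D⌋ = 7
descent: ρ → (5,0,-3)
descent: ρ → (-3,6,2)  [lands on river]
river: ρ → (2,6,-3)
ρ-cycle length = 2 (tail of 2 descent steps not counted)

2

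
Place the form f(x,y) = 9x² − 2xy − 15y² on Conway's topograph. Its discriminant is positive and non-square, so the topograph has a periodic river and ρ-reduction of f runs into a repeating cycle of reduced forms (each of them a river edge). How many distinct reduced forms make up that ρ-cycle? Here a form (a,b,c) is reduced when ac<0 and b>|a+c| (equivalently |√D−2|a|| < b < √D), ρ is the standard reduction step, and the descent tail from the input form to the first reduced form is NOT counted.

D = 544, ⌊√D⌋ = 23
descent: ρ → (-15,2,9)
descent: ρ → (9,16,-8)  [lands on river]
river: ρ → (-8,16,9)
river: ρ → (9,20,-4)
river: ρ → (-4,20,9)
ρ-cycle length = 4 (tail of 2 descent steps not counted)

4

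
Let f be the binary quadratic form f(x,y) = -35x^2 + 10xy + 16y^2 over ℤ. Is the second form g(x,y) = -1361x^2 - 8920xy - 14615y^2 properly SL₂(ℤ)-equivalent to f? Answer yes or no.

D₁ = 2340, D₂ = 2340
river cycle of f (length 8): (16, 22, -29), (-29, 36, 9), (9, 36, -29), (-29, 22, 16), (16, 42, -9), (-9, 48, 1), (1, 48, -9), (-9, 42, 16)
river cycle of g (length 8): (-9, 42, 16), (16, 22, -29), (-29, 36, 9), (9, 36, -29), (-29, 22, 16), (16, 42, -9), (-9, 48, 1), (1, 48, -9)
cycles coincide ⇒ equivalent

yes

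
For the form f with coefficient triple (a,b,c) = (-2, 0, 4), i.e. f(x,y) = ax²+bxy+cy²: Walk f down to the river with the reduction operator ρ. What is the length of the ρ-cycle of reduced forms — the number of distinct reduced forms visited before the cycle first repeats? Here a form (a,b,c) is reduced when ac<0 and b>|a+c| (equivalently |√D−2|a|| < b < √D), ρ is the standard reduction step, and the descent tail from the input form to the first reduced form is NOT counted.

D = 32, ⌊√D⌋ = 5
descent: ρ → (4,0,-2)
descent: ρ → (-2,4,2)  [lands on river]
river: ρ → (2,4,-2)
ρ-cycle length = 2 (tail of 2 descent steps not counted)

2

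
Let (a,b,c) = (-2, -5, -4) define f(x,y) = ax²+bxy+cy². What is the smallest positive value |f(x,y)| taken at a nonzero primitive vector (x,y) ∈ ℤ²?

translate: b→1 (≡5 mod 4), so (2,5,4)→(2,1,1)
flip: (2,1,1)→(1,-1,2)
translate: b→1 (≡-1 mod 2), so (1,-1,2)→(1,1,2)
reduced (well bottom): (1,1,2) with a≤c, −a<b≤a
well minimum |f| = |-1| = 1 (negative-definite)

1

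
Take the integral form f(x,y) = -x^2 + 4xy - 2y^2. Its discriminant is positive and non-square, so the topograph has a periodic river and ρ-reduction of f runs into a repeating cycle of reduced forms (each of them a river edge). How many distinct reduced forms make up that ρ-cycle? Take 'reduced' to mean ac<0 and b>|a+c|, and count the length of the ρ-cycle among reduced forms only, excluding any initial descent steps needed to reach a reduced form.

D = 8, ⌊√D⌋ = 2
descent: ρ → (-2,0,1)
descent: ρ → (1,2,-1)  [lands on river]
river: ρ → (-1,2,1)
ρ-cycle length = 2 (tail of 2 descent steps not counted)

2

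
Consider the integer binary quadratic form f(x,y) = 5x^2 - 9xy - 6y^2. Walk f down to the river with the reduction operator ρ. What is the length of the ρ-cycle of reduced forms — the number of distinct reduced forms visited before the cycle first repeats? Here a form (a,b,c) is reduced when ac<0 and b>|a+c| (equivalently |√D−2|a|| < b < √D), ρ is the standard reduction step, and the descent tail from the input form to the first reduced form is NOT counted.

D = 201, ⌊√D⌋ = 14
descent: ρ → (-6,9,5)  [lands on river]
river: ρ → (5,11,-4)
river: ρ → (-4,13,2)
river: ρ → (2,11,-10)
river: ρ → (-10,9,3)
river: ρ → (3,9,-10)
river: ρ → (-10,11,2)
river: ρ → (2,13,-4)
river: ρ → (-4,11,5)
river: ρ → (5,9,-6)
river: ρ → (-6,3,8)
river: ρ → (8,13,-1)
river: ρ → (-1,13,8)
river: ρ → (8,3,-6)
ρ-cycle length = 14 (tail of 1 descent step not counted)

14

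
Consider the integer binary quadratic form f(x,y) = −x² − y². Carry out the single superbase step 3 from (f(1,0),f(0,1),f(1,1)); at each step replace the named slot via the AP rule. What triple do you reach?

start (-1,-1,-2) = (f(1,0),f(0,1),f(1,1))
replace slot 3: 2·((-1)+(-1)) − (-2) = -2 → (-1,-1,-2)

-1,-1,-2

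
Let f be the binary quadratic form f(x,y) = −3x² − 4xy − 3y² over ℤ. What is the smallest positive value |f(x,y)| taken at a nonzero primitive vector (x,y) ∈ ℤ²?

translate: b→-2 (≡4 mod 6), so (3,4,3)→(3,-2,2)
flip: (3,-2,2)→(2,2,3)
reduced (well bottom): (2,2,3) with a≤c, −a<b≤a
well minimum |f| = |-2| = 2 (negative-definite)

2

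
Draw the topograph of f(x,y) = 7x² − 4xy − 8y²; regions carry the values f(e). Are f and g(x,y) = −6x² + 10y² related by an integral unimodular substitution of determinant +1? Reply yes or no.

D₁ = 240, D₂ = 240
river cycle of f (length 6): (-8, 4, 7), (7, 10, -5), (-5, 10, 7), (7, 4, -8), (-8, 12, 3), (3, 12, -8)
river cycle of g (length 2): (-6, 12, 4), (4, 12, -6)
cycles differ ⇒ inequivalent

no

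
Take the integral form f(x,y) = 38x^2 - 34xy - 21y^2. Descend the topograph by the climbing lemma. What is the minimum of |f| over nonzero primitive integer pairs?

descent: ρ → (-21,34,38)  [lands on river]
river: ρ → (38,42,-17)
river: ρ → (-17,60,11)
river: ρ → (11,50,-42)
river: ρ → (-42,34,19)
river: ρ → (19,42,-34)
river: ρ → (-34,26,27)
river: ρ → (27,28,-33)
river: ρ → (-33,38,22)
river: ρ → (22,50,-21)
closes: descent 1, river 10
min |a| on river = 11

11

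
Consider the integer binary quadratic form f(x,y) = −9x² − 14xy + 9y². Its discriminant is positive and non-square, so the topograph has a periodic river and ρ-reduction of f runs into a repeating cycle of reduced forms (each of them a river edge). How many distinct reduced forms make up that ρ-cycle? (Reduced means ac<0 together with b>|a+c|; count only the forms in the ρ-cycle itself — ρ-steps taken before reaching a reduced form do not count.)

D = 520, ⌊√D⌋ = 22
descent: ρ → (9,14,-9)  [lands on river]
river: ρ → (-9,22,1)
river: ρ → (1,22,-9)
river: ρ → (-9,14,9)
river: ρ → (9,22,-1)
river: ρ → (-1,22,9)
ρ-cycle length = 6 (tail of 1 descent step not counted)

6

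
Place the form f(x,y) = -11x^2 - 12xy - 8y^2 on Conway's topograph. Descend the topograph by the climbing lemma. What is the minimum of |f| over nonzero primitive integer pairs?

translate: b→-10 (≡12 mod 22), so (11,12,8)→(11,-10,7)
flip: (11,-10,7)→(7,10,11)
translate: b→-4 (≡10 mod 14), so (7,10,11)→(7,-4,8)
reduced (well bottom): (7,-4,8) with a≤c, −a<b≤a
well minimum |f| = |-7| = 7 (negative-definite)

7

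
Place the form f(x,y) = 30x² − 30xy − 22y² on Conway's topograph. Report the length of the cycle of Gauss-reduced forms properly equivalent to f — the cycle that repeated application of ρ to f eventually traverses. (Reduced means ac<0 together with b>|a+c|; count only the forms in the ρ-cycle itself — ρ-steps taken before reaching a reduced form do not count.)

D = 3540, ⌊√D⌋ = 59
descent: ρ → (-22,30,30)  [lands on river]
river: ρ → (30,30,-22)
river: ρ → (-22,58,2)
river: ρ → (2,58,-22)
ρ-cycle length = 4 (tail of 1 descent step not counted)

4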